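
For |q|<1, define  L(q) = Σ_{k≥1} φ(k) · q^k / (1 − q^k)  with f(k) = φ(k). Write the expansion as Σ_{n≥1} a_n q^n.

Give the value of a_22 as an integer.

n=22: 22·1 11·2 2·11 1·22  φ→[10+10+1+1]=22

a_22 = 22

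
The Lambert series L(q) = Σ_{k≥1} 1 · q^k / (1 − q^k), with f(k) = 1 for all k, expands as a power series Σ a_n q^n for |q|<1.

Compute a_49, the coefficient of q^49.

n=49: 49·1 7·7 1·49  f→[1+1+1]=3

a_49 = 3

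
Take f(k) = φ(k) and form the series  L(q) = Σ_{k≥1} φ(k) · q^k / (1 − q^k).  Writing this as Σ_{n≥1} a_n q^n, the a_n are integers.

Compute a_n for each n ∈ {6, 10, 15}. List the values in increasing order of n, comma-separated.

n=6: 1·6 2·3 3·2 6·1  φ→[1+1+2+2]=6
d|10:{1,2,5,10}  Σφ=1+1+4+4=10
n=15: 1·15 3·5 5·3 15·1  φ→[1+2+4+8]=15

6, 10, 15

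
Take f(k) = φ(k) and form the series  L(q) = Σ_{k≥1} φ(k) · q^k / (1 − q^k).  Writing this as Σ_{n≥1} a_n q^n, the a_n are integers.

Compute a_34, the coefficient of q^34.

d|34:{1,2,17,34}  Σφ=1+1+16+16=34

a_34 = 34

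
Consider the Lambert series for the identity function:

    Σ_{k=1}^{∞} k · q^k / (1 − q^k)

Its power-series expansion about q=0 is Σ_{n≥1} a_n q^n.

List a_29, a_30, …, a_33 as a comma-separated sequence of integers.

30, 72, 32, 63, 48

[q^29] f(29)=29,f(1)=1 ⇒ 30
[q^30] f(30)=30,f(15)=15,f(10)=10,f(6)=6,f(5)=5,f(3)=3,f(2)=2,f(1)=1 ⇒ 72
q^31  k|31↦f(k): 31:31 1:1  a_31=32
[q^32] f(1)=1,f(2)=2,f(4)=4,f(8)=8,f(16)=16,f(32)=32 ⇒ 63
q^33  k|33↦f(k): 33:33 11:11 3:3 1:1  a_33=48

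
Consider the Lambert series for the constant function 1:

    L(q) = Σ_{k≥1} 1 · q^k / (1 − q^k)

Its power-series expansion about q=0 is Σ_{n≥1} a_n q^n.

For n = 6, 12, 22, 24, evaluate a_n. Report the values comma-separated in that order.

4, 6, 4, 8

[q^6] f(1)=1,f(2)=1,f(3)=1,f(6)=1 ⇒ 4
[q^12] f(12)=1,f(6)=1,f(4)=1,f(3)=1,f(2)=1,f(1)=1 ⇒ 6
n=22: 1·22 2·11 11·2 22·1  f→[1+1+1+1]=4
q^24  k|24↦f(k): 1:1 2:1 3:1 4:1 6:1 8:1 12:1 24:1  a_24=8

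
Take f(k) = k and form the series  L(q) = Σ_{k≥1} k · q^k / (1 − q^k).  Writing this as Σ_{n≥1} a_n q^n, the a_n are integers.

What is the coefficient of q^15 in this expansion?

[q^15] f(15)=15,f(5)=5,f(3)=3,f(1)=1 ⇒ 24

a_15 = 24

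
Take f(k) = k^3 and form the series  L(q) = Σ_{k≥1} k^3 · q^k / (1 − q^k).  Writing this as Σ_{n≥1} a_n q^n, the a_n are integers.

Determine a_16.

a_16 = 4681

d|16:{16,8,4,2,1}  Σf=4096+512+64+8+1=4681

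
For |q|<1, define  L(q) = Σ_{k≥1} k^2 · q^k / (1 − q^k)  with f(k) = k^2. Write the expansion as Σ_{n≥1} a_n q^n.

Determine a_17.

[q^17] f(17)=289,f(1)=1 ⇒ 290

a_17 = 290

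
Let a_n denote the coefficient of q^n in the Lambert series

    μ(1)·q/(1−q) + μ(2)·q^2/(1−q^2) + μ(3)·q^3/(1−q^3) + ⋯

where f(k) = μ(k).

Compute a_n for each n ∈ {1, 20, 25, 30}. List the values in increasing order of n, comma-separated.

n=1: 1·1  μ→[1]=1
[q^20] μ(20)=0,μ(10)=1,μ(5)=-1,μ(4)=0,μ(2)=-1,μ(1)=1 ⇒ 0
d|25:{25,5,1}  Σμ=0+(-1)+1=0
n=30: 1·30 2·15 3·10 5·6 6·5 10·3 15·2 30·1  μ→[1+(-1)+(-1)+(-1)+1+1+1+(-1)]=0

1, 0, 0, 0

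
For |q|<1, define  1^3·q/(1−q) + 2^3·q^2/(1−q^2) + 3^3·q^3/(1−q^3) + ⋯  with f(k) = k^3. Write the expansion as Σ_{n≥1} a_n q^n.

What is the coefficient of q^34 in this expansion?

a_34 = 44226

[q^34] f(1)=1,f(2)=8,f(17)=4913,f(34)=39304 ⇒ 44226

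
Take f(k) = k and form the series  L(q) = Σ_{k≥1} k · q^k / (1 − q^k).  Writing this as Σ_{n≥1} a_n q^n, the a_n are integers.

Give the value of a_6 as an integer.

n=6: 1·6 2·3 3·2 6·1  f→[1+2+3+6]=12

a_6 = 12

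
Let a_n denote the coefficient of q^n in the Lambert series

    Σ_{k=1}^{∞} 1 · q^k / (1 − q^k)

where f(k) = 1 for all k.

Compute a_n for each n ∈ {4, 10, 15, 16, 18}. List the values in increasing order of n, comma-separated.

n=4: 1·4 2·2 4·1  f→[1+1+1]=3
q^10  k|10↦f(k): 10:1 5:1 2:1 1:1  a_10=4
n=15: 15·1 5·3 3·5 1·15  f→[1+1+1+1]=4
d|16:{1,2,4,8,16}  Σf=1+1+1+1+1=5
n=18: 18·1 9·2 6·3 3·6 2·9 1·18  f→[1+1+1+1+1+1]=6

3, 4, 4, 5, 6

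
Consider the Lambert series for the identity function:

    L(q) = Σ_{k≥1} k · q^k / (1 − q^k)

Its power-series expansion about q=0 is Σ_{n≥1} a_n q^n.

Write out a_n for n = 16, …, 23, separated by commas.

d|16:{16,8,4,2,1}  Σf=16+8+4+2+1=31
[q^17] f(1)=1,f(17)=17 ⇒ 18
d|18:{18,9,6,3,2,1}  Σf=18+9+6+3+2+1=39
d|19:{19,1}  Σf=19+1=20
n=20: 20·1 10·2 5·4 4·5 2·10 1·20  f→[20+10+5+4+2+1]=42
[q^21] f(1)=1,f(3)=3,f(7)=7,f(21)=21 ⇒ 32
n=22: 1·22 2·11 11·2 22·1  f→[1+2+11+22]=36
n=23: 1·23 23·1  f→[1+23]=24

31, 18, 39, 20, 42, 32, 36, 24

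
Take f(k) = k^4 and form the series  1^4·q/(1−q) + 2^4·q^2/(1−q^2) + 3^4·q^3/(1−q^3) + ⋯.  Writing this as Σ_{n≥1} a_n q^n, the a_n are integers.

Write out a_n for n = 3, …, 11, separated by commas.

[q^3] f(3)=81,f(1)=1 ⇒ 82
d|4:{1,2,4}  Σf=1+16+256=273
n=5: 5·1 1·5  f→[625+1]=626
d|6:{1,2,3,6}  Σf=1+16+81+1296=1394
n=7: 7·1 1·7  f→[2401+1]=2402
d|8:{8,4,2,1}  Σf=4096+256+16+1=4369
q^9  k|9↦f(k): 1:1 3:81 9:6561  a_9=6643
n=10: 10·1 5·2 2·5 1·10  f→[10000+625+16+1]=10642
[q^11] f(1)=1,f(11)=14641 ⇒ 14642

82, 273, 626, 1394, 2402, 4369, 6643, 10642, 14642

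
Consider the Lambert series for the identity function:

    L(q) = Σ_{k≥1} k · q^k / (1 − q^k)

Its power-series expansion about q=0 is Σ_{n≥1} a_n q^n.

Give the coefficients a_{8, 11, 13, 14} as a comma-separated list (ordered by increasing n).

n=8: 1·8 2·4 4·2 8·1  f→[1+2+4+8]=15
n=11: 1·11 11·1  f→[1+11]=12
q^13  k|13↦f(k): 13:13 1:1  a_13=14
n=14: 14·1 7·2 2·7 1·14  f→[14+7+2+1]=24

15, 12, 14, 24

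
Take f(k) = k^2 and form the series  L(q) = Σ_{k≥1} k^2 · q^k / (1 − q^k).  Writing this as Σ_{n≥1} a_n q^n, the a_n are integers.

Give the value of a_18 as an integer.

a_18 = 455

n=18: 18·1 9·2 6·3 3·6 2·9 1·18  f→[324+81+36+9+4+1]=455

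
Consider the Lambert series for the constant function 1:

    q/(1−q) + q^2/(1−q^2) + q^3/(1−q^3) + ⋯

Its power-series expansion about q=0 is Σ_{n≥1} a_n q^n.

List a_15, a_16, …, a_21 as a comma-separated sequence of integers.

4, 5, 2, 6, 2, 6, 4

[q^15] f(1)=1,f(3)=1,f(5)=1,f(15)=1 ⇒ 4
d|16:{16,8,4,2,1}  Σf=1+1+1+1+1=5
q^17  k|17↦f(k): 1:1 17:1  a_17=2
[q^18] f(18)=1,f(9)=1,f(6)=1,f(3)=1,f(2)=1,f(1)=1 ⇒ 6
d|19:{19,1}  Σf=1+1=2
n=20: 1·20 2·10 4·5 5·4 10·2 20·1  f→[1+1+1+1+1+1]=6
q^21  k|21↦f(k): 1:1 3:1 7:1 21:1  a_21=4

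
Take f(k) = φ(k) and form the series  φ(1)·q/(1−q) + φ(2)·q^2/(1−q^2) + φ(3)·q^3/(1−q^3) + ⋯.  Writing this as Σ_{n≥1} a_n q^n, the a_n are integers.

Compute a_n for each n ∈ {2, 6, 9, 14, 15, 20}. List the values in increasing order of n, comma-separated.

q^2  k|2↦φ(k): 2:1 1:1  a_2=2
d|6:{6,3,2,1}  Σφ=2+2+1+1=6
[q^9] φ(9)=6,φ(3)=2,φ(1)=1 ⇒ 9
[q^14] φ(1)=1,φ(2)=1,φ(7)=6,φ(14)=6 ⇒ 14
[q^15] φ(1)=1,φ(3)=2,φ(5)=4,φ(15)=8 ⇒ 15
d|20:{1,2,4,5,10,20}  Σφ=1+1+2+4+4+8=20

2, 6, 9, 14, 15, 20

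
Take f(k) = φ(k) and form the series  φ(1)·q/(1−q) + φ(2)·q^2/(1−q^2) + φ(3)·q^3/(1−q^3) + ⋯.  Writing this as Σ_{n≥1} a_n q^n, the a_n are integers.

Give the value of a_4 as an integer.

d|4:{4,2,1}  Σφ=2+1+1=4

a_4 = 4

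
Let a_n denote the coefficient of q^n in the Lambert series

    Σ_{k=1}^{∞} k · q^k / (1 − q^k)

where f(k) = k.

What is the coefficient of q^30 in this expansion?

a_30 = 72

n=30: 1·30 2·15 3·10 5·6 6·5 10·3 15·2 30·1  f→[1+2+3+5+6+10+15+30]=72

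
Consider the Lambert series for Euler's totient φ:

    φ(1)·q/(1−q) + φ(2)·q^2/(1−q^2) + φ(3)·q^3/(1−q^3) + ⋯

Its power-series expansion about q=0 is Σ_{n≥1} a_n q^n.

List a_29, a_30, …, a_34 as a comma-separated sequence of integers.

d|29:{29,1}  Σφ=28+1=29
[q^30] φ(30)=8,φ(15)=8,φ(10)=4,φ(6)=2,φ(5)=4,φ(3)=2,φ(2)=1,φ(1)=1 ⇒ 30
d|31:{1,31}  Σφ=1+30=31
d|32:{32,16,8,4,2,1}  Σφ=16+8+4+2+1+1=32
q^33  k|33↦φ(k): 33:20 11:10 3:2 1:1  a_33=33
[q^34] φ(34)=16,φ(17)=16,φ(2)=1,φ(1)=1 ⇒ 34

29, 30, 31, 32, 33, 34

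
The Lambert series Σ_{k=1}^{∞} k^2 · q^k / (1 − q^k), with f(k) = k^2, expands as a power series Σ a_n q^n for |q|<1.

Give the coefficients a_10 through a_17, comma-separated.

q^10  k|10↦f(k): 10:100 5:25 2:4 1:1  a_10=130
d|11:{1,11}  Σf=1+121=122
n=12: 1·12 2·6 3·4 4·3 6·2 12·1  f→[1+4+9+16+36+144]=210
q^13  k|13↦f(k): 1:1 13:169  a_13=170
[q^14] f(1)=1,f(2)=4,f(7)=49,f(14)=196 ⇒ 250
q^15  k|15↦f(k): 15:225 5:25 3:9 1:1  a_15=260
q^16  k|16↦f(k): 16:256 8:64 4:16 2:4 1:1  a_16=341
q^17  k|17↦f(k): 17:289 1:1  a_17=290

130, 122, 210, 170, 250, 260, 341, 290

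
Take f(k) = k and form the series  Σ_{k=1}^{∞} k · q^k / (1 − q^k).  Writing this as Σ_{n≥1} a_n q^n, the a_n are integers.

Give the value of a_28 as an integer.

a_28 = 56

d|28:{1,2,4,7,14,28}  Σf=1+2+4+7+14+28=56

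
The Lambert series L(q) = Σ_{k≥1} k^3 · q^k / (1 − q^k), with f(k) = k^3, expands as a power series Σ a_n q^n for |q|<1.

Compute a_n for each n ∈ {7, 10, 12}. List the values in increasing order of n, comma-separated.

d|7:{1,7}  Σf=1+343=344
q^10  k|10↦f(k): 1:1 2:8 5:125 10:1000  a_10=1134
d|12:{1,2,3,4,6,12}  Σf=1+8+27+64+216+1728=2044

344, 1134, 2044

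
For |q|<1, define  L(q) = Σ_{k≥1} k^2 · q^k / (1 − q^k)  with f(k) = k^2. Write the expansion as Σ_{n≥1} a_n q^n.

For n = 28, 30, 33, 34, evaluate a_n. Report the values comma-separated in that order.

1050, 1300, 1220, 1450

n=28: 28·1 14·2 7·4 4·7 2·14 1·28  f→[784+196+49+16+4+1]=1050
d|30:{1,2,3,5,6,10,15,30}  Σf=1+4+9+25+36+100+225+900=1300
q^33  k|33↦f(k): 1:1 3:9 11:121 33:1089  a_33=1220
q^34  k|34↦f(k): 34:1156 17:289 2:4 1:1  a_34=1450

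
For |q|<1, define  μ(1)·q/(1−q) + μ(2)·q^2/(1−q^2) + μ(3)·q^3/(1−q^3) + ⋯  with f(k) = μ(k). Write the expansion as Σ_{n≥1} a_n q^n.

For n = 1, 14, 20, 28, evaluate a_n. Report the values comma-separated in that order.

1, 0, 0, 0

n=1: 1·1  μ→[1]=1
n=14: 14·1 7·2 2·7 1·14  μ→[1+(-1)+(-1)+1]=0
d|20:{1,2,4,5,10,20}  Σμ=1+(-1)+0+(-1)+1+0=0
d|28:{28,14,7,4,2,1}  Σμ=0+1+(-1)+0+(-1)+1=0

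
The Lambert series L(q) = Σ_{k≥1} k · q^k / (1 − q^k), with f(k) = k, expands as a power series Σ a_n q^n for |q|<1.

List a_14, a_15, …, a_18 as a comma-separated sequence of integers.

q^14  k|14↦f(k): 1:1 2:2 7:7 14:14  a_14=24
[q^15] f(1)=1,f(3)=3,f(5)=5,f(15)=15 ⇒ 24
[q^16] f(16)=16,f(8)=8,f(4)=4,f(2)=2,f(1)=1 ⇒ 31
n=17: 17·1 1·17  f→[17+1]=18
[q^18] f(1)=1,f(2)=2,f(3)=3,f(6)=6,f(9)=9,f(18)=18 ⇒ 39

24, 24, 31, 18, 39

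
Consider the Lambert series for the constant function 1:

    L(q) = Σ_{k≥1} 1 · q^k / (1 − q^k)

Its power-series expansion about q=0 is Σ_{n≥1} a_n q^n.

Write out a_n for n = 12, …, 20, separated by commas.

[q^12] f(1)=1,f(2)=1,f(3)=1,f(4)=1,f(6)=1,f(12)=1 ⇒ 6
[q^13] f(13)=1,f(1)=1 ⇒ 2
q^14  k|14↦f(k): 1:1 2:1 7:1 14:1  a_14=4
q^15  k|15↦f(k): 15:1 5:1 3:1 1:1  a_15=4
[q^16] f(16)=1,f(8)=1,f(4)=1,f(2)=1,f(1)=1 ⇒ 5
[q^17] f(1)=1,f(17)=1 ⇒ 2
n=18: 18·1 9·2 6·3 3·6 2·9 1·18  f→[1+1+1+1+1+1]=6
d|19:{1,19}  Σf=1+1=2
q^20  k|20↦f(k): 1:1 2:1 4:1 5:1 10:1 20:1  a_20=6

6, 2, 4, 4, 5, 2, 6, 2, 6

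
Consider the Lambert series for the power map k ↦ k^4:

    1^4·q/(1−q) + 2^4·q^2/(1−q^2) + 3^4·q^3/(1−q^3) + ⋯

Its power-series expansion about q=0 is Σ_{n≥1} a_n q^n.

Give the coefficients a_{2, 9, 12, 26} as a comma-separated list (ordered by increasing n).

d|2:{1,2}  Σf=1+16=17
[q^9] f(1)=1,f(3)=81,f(9)=6561 ⇒ 6643
d|12:{1,2,3,4,6,12}  Σf=1+16+81+256+1296+20736=22386
q^26  k|26↦f(k): 26:456976 13:28561 2:16 1:1  a_26=485554

17, 6643, 22386, 485554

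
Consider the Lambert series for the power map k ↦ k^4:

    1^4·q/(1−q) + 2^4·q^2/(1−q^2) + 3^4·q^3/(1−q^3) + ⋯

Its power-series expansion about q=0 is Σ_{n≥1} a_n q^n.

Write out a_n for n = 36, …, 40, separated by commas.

d|36:{1,2,3,4,6,9,12,18,36}  Σf=1+16+81+256+1296+6561+20736+104976+1679616=1813539
q^37  k|37↦f(k): 1:1 37:1874161  a_37=1874162
d|38:{38,19,2,1}  Σf=2085136+130321+16+1=2215474
[q^39] f(39)=2313441,f(13)=28561,f(3)=81,f(1)=1 ⇒ 2342084
[q^40] f(40)=2560000,f(20)=160000,f(10)=10000,f(8)=4096,f(5)=625,f(4)=256,f(2)=16,f(1)=1 ⇒ 2734994

1813539, 1874162, 2215474, 2342084, 2734994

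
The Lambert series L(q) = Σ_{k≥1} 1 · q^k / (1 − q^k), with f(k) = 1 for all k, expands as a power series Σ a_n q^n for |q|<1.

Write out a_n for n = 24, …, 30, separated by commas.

n=24: 1·24 2·12 3·8 4·6 6·4 8·3 12·2 24·1  f→[1+1+1+1+1+1+1+1]=8
q^25  k|25↦f(k): 25:1 5:1 1:1  a_25=3
[q^26] f(26)=1,f(13)=1,f(2)=1,f(1)=1 ⇒ 4
n=27: 27·1 9·3 3·9 1·27  f→[1+1+1+1]=4
[q^28] f(1)=1,f(2)=1,f(4)=1,f(7)=1,f(14)=1,f(28)=1 ⇒ 6
d|29:{29,1}  Σf=1+1=2
n=30: 1·30 2·15 3·10 5·6 6·5 10·3 15·2 30·1  f→[1+1+1+1+1+1+1+1]=8

8, 3, 4, 4, 6, 2, 8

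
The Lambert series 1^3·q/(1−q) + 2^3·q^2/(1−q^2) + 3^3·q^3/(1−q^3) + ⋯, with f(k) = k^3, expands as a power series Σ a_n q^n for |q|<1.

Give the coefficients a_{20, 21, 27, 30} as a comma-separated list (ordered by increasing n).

9198, 9632, 20440, 31752

d|20:{1,2,4,5,10,20}  Σf=1+8+64+125+1000+8000=9198
q^21  k|21↦f(k): 1:1 3:27 7:343 21:9261  a_21=9632
q^27  k|27↦f(k): 27:19683 9:729 3:27 1:1  a_27=20440
[q^30] f(30)=27000,f(15)=3375,f(10)=1000,f(6)=216,f(5)=125,f(3)=27,f(2)=8,f(1)=1 ⇒ 31752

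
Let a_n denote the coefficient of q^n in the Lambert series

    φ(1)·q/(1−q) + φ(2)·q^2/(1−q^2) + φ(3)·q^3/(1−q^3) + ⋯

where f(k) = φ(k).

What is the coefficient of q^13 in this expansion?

[q^13] φ(1)=1,φ(13)=12 ⇒ 13

a_13 = 13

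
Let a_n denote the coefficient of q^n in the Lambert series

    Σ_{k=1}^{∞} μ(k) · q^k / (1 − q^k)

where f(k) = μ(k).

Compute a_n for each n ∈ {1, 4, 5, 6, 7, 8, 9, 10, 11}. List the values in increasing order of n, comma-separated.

d|1:{1}  Σμ=1=1
[q^4] μ(1)=1,μ(2)=-1,μ(4)=0 ⇒ 0
q^5  k|5↦μ(k): 1:1 5:-1  a_5=0
q^6  k|6↦μ(k): 6:1 3:-1 2:-1 1:1  a_6=0
[q^7] μ(7)=-1,μ(1)=1 ⇒ 0
[q^8] μ(8)=0,μ(4)=0,μ(2)=-1,μ(1)=1 ⇒ 0
d|9:{9,3,1}  Σμ=0+(-1)+1=0
n=10: 1·10 2·5 5·2 10·1  μ→[1+(-1)+(-1)+1]=0
[q^11] μ(11)=-1,μ(1)=1 ⇒ 0

1, 0, 0, 0, 0, 0, 0, 0, 0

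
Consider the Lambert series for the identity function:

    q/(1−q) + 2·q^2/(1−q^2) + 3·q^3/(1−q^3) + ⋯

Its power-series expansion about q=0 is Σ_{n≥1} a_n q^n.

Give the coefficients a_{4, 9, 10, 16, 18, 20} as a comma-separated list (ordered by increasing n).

d|4:{4,2,1}  Σf=4+2+1=7
[q^9] f(1)=1,f(3)=3,f(9)=9 ⇒ 13
n=10: 10·1 5·2 2·5 1·10  f→[10+5+2+1]=18
d|16:{1,2,4,8,16}  Σf=1+2+4+8+16=31
q^18  k|18↦f(k): 1:1 2:2 3:3 6:6 9:9 18:18  a_18=39
n=20: 20·1 10·2 5·4 4·5 2·10 1·20  f→[20+10+5+4+2+1]=42

7, 13, 18, 31, 39, 42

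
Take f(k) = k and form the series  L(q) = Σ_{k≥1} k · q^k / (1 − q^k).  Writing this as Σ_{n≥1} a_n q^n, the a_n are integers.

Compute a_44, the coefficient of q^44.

a_44 = 84

n=44: 1·44 2·22 4·11 11·4 22·2 44·1  f→[1+2+4+11+22+44]=84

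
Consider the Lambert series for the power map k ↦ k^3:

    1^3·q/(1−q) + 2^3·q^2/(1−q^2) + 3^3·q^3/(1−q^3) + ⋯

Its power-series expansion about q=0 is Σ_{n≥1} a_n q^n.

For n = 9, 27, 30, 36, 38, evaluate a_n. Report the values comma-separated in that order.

q^9  k|9↦f(k): 9:729 3:27 1:1  a_9=757
d|27:{1,3,9,27}  Σf=1+27+729+19683=20440
n=30: 30·1 15·2 10·3 6·5 5·6 3·10 2·15 1·30  f→[27000+3375+1000+216+125+27+8+1]=31752
[q^36] f(1)=1,f(2)=8,f(3)=27,f(4)=64,f(6)=216,f(9)=729,f(12)=1728,f(18)=5832,f(36)=46656 ⇒ 55261
d|38:{1,2,19,38}  Σf=1+8+6859+54872=61740

757, 20440, 31752, 55261, 61740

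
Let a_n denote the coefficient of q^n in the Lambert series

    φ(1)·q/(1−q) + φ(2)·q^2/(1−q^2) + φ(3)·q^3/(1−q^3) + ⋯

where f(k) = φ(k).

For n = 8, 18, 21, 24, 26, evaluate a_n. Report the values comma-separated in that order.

d|8:{1,2,4,8}  Σφ=1+1+2+4=8
d|18:{18,9,6,3,2,1}  Σφ=6+6+2+2+1+1=18
q^21  k|21↦φ(k): 1:1 3:2 7:6 21:12  a_21=21
[q^24] φ(24)=8,φ(12)=4,φ(8)=4,φ(6)=2,φ(4)=2,φ(3)=2,φ(2)=1,φ(1)=1 ⇒ 24
n=26: 26·1 13·2 2·13 1·26  φ→[12+12+1+1]=26

8, 18, 21, 24, 26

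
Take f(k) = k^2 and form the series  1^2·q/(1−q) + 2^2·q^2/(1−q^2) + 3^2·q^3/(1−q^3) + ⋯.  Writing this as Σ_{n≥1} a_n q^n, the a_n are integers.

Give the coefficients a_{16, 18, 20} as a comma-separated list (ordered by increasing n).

n=16: 1·16 2·8 4·4 8·2 16·1  f→[1+4+16+64+256]=341
n=18: 1·18 2·9 3·6 6·3 9·2 18·1  f→[1+4+9+36+81+324]=455
d|20:{20,10,5,4,2,1}  Σf=400+100+25+16+4+1=546

341, 455, 546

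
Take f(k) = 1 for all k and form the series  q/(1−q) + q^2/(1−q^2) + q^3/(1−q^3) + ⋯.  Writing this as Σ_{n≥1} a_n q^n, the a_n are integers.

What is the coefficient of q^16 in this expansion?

[q^16] f(1)=1,f(2)=1,f(4)=1,f(8)=1,f(16)=1 ⇒ 5

a_16 = 5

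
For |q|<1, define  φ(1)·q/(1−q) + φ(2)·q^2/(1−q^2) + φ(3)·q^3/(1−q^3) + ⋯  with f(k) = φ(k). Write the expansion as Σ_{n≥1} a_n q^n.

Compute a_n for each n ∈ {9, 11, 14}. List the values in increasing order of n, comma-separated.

n=9: 9·1 3·3 1·9  φ→[6+2+1]=9
[q^11] φ(1)=1,φ(11)=10 ⇒ 11
d|14:{14,7,2,1}  Σφ=6+6+1+1=14

9, 11, 14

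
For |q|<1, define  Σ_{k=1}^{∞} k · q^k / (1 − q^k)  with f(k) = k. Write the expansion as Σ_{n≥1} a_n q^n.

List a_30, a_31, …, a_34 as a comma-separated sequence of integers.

72, 32, 63, 48, 54

d|30:{30,15,10,6,5,3,2,1}  Σf=30+15+10+6+5+3+2+1=72
[q^31] f(31)=31,f(1)=1 ⇒ 32
d|32:{32,16,8,4,2,1}  Σf=32+16+8+4+2+1=63
[q^33] f(33)=33,f(11)=11,f(3)=3,f(1)=1 ⇒ 48
n=34: 1·34 2·17 17·2 34·1  f→[1+2+17+34]=54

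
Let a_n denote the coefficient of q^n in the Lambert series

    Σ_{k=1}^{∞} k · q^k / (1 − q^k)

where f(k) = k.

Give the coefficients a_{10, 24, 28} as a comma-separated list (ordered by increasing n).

d|10:{10,5,2,1}  Σf=10+5+2+1=18
q^24  k|24↦f(k): 24:24 12:12 8:8 6:6 4:4 3:3 2:2 1:1  a_24=60
[q^28] f(28)=28,f(14)=14,f(7)=7,f(4)=4,f(2)=2,f(1)=1 ⇒ 56

18, 60, 56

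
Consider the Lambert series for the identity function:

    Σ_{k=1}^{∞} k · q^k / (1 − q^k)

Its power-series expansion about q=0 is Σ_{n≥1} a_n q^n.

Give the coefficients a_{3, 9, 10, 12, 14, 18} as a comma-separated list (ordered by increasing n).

4, 13, 18, 28, 24, 39

n=3: 1·3 3·1  f→[1+3]=4
q^9  k|9↦f(k): 1:1 3:3 9:9  a_9=13
d|10:{1,2,5,10}  Σf=1+2+5+10=18
n=12: 1·12 2·6 3·4 4·3 6·2 12·1  f→[1+2+3+4+6+12]=28
d|14:{1,2,7,14}  Σf=1+2+7+14=24
n=18: 1·18 2·9 3·6 6·3 9·2 18·1  f→[1+2+3+6+9+18]=39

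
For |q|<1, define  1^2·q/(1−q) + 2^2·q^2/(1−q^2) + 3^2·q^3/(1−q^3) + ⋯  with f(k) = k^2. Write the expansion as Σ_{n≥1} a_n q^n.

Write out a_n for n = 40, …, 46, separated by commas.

2210, 1682, 2500, 1850, 2562, 2366, 2650

d|40:{1,2,4,5,8,10,20,40}  Σf=1+4+16+25+64+100+400+1600=2210
d|41:{1,41}  Σf=1+1681=1682
[q^42] f(42)=1764,f(21)=441,f(14)=196,f(7)=49,f(6)=36,f(3)=9,f(2)=4,f(1)=1 ⇒ 2500
n=43: 1·43 43·1  f→[1+1849]=1850
[q^44] f(1)=1,f(2)=4,f(4)=16,f(11)=121,f(22)=484,f(44)=1936 ⇒ 2562
q^45  k|45↦f(k): 1:1 3:9 5:25 9:81 15:225 45:2025  a_45=2366
q^46  k|46↦f(k): 1:1 2:4 23:529 46:2116  a_46=2650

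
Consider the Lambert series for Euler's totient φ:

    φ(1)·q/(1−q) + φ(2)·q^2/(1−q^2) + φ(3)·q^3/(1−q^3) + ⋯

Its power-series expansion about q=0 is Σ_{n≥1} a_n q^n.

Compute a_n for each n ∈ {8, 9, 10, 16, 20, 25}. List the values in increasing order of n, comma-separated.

[q^8] φ(8)=4,φ(4)=2,φ(2)=1,φ(1)=1 ⇒ 8
q^9  k|9↦φ(k): 1:1 3:2 9:6  a_9=9
d|10:{1,2,5,10}  Σφ=1+1+4+4=10
d|16:{1,2,4,8,16}  Σφ=1+1+2+4+8=16
q^20  k|20↦φ(k): 1:1 2:1 4:2 5:4 10:4 20:8  a_20=20
q^25  k|25↦φ(k): 25:20 5:4 1:1  a_25=25

8, 9, 10, 16, 20, 25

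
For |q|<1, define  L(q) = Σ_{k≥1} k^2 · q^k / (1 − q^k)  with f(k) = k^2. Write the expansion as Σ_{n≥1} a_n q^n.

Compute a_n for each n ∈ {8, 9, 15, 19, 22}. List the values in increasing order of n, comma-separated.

n=8: 8·1 4·2 2·4 1·8  f→[64+16+4+1]=85
[q^9] f(1)=1,f(3)=9,f(9)=81 ⇒ 91
[q^15] f(15)=225,f(5)=25,f(3)=9,f(1)=1 ⇒ 260
d|19:{19,1}  Σf=361+1=362
q^22  k|22↦f(k): 22:484 11:121 2:4 1:1  a_22=610

85, 91, 260, 362, 610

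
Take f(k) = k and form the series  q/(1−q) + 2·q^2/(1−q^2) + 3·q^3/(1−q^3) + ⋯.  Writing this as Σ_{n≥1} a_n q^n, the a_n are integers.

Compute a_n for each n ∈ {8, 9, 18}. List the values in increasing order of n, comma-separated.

d|8:{1,2,4,8}  Σf=1+2+4+8=15
n=9: 1·9 3·3 9·1  f→[1+3+9]=13
[q^18] f(18)=18,f(9)=9,f(6)=6,f(3)=3,f(2)=2,f(1)=1 ⇒ 39

15, 13, 39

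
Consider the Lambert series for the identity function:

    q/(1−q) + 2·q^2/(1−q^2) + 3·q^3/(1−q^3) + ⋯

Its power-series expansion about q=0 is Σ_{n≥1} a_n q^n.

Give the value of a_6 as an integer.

a_6 = 12

n=6: 1·6 2·3 3·2 6·1  f→[1+2+3+6]=12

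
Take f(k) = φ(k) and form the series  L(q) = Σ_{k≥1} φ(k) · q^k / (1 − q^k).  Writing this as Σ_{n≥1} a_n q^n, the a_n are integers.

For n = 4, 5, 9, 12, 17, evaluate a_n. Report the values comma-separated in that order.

d|4:{4,2,1}  Σφ=2+1+1=4
q^5  k|5↦φ(k): 5:4 1:1  a_5=5
q^9  k|9↦φ(k): 1:1 3:2 9:6  a_9=9
[q^12] φ(1)=1,φ(2)=1,φ(3)=2,φ(4)=2,φ(6)=2,φ(12)=4 ⇒ 12
[q^17] φ(1)=1,φ(17)=16 ⇒ 17

4, 5, 9, 12, 17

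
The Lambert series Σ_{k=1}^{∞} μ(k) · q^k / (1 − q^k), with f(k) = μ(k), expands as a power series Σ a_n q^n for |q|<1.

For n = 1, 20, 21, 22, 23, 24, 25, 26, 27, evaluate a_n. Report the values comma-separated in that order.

1, 0, 0, 0, 0, 0, 0, 0, 0

n=1: 1·1  μ→[1]=1
q^20  k|20↦μ(k): 1:1 2:-1 4:0 5:-1 10:1 20:0  a_20=0
[q^21] μ(21)=1,μ(7)=-1,μ(3)=-1,μ(1)=1 ⇒ 0
d|22:{22,11,2,1}  Σμ=1+(-1)+(-1)+1=0
q^23  k|23↦μ(k): 23:-1 1:1  a_23=0
d|24:{24,12,8,6,4,3,2,1}  Σμ=0+0+0+1+0+(-1)+(-1)+1=0
q^25  k|25↦μ(k): 1:1 5:-1 25:0  a_25=0
n=26: 1·26 2·13 13·2 26·1  μ→[1+(-1)+(-1)+1]=0
d|27:{1,3,9,27}  Σμ=1+(-1)+0+0=0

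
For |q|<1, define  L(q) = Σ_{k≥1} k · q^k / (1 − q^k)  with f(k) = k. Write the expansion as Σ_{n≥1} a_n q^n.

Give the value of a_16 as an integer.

a_16 = 31

q^16  k|16↦f(k): 1:1 2:2 4:4 8:8 16:16  a_16=31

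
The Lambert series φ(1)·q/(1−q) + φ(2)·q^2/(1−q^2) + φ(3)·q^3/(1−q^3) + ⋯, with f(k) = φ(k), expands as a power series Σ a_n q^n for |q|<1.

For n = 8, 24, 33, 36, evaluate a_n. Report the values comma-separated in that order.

n=8: 8·1 4·2 2·4 1·8  φ→[4+2+1+1]=8
[q^24] φ(1)=1,φ(2)=1,φ(3)=2,φ(4)=2,φ(6)=2,φ(8)=4,φ(12)=4,φ(24)=8 ⇒ 24
n=33: 33·1 11·3 3·11 1·33  φ→[20+10+2+1]=33
[q^36] φ(1)=1,φ(2)=1,φ(3)=2,φ(4)=2,φ(6)=2,φ(9)=6,φ(12)=4,φ(18)=6,φ(36)=12 ⇒ 36

8, 24, 33, 36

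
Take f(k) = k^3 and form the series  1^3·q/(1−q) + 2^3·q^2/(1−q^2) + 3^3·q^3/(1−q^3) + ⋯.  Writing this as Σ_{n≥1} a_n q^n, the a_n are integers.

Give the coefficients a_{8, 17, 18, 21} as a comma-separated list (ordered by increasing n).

585, 4914, 6813, 9632

q^8  k|8↦f(k): 8:512 4:64 2:8 1:1  a_8=585
d|17:{17,1}  Σf=4913+1=4914
d|18:{1,2,3,6,9,18}  Σf=1+8+27+216+729+5832=6813
[q^21] f(1)=1,f(3)=27,f(7)=343,f(21)=9261 ⇒ 9632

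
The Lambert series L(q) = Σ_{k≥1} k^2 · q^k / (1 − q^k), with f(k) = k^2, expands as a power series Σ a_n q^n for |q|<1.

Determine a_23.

a_23 = 530

n=23: 1·23 23·1  f→[1+529]=530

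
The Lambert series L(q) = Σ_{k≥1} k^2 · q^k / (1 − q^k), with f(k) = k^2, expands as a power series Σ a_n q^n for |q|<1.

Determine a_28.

a_28 = 1050

q^28  k|28↦f(k): 1:1 2:4 4:16 7:49 14:196 28:784  a_28=1050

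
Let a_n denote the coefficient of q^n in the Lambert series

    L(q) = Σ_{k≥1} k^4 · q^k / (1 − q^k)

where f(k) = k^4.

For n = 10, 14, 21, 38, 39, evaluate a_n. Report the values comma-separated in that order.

n=10: 10·1 5·2 2·5 1·10  f→[10000+625+16+1]=10642
q^14  k|14↦f(k): 1:1 2:16 7:2401 14:38416  a_14=40834
[q^21] f(1)=1,f(3)=81,f(7)=2401,f(21)=194481 ⇒ 196964
d|38:{38,19,2,1}  Σf=2085136+130321+16+1=2215474
d|39:{39,13,3,1}  Σf=2313441+28561+81+1=2342084

10642, 40834, 196964, 2215474, 2342084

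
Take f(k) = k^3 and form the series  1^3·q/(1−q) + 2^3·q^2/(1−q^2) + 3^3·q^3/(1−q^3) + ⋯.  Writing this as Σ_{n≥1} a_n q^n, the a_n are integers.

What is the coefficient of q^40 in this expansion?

a_40 = 73710

d|40:{1,2,4,5,8,10,20,40}  Σf=1+8+64+125+512+1000+8000+64000=73710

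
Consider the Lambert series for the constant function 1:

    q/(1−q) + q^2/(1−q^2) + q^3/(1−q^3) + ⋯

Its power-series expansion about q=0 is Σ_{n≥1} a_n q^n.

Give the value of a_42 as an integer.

n=42: 1·42 2·21 3·14 6·7 7·6 14·3 21·2 42·1  f→[1+1+1+1+1+1+1+1]=8

a_42 = 8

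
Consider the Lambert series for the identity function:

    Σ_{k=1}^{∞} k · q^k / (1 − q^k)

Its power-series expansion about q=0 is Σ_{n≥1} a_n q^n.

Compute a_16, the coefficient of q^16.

a_16 = 31

d|16:{1,2,4,8,16}  Σf=1+2+4+8+16=31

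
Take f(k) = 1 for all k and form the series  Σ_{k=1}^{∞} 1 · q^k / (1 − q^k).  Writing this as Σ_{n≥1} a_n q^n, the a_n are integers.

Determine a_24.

d|24:{1,2,3,4,6,8,12,24}  Σf=1+1+1+1+1+1+1+1=8

a_24 = 8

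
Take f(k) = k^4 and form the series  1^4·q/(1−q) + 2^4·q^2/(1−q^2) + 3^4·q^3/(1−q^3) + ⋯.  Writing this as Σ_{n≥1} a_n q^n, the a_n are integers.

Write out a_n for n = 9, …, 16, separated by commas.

6643, 10642, 14642, 22386, 28562, 40834, 51332, 69905

d|9:{9,3,1}  Σf=6561+81+1=6643
n=10: 1·10 2·5 5·2 10·1  f→[1+16+625+10000]=10642
q^11  k|11↦f(k): 11:14641 1:1  a_11=14642
[q^12] f(1)=1,f(2)=16,f(3)=81,f(4)=256,f(6)=1296,f(12)=20736 ⇒ 22386
q^13  k|13↦f(k): 1:1 13:28561  a_13=28562
d|14:{14,7,2,1}  Σf=38416+2401+16+1=40834
q^15  k|15↦f(k): 1:1 3:81 5:625 15:50625  a_15=51332
q^16  k|16↦f(k): 1:1 2:16 4:256 8:4096 16:65536  a_16=69905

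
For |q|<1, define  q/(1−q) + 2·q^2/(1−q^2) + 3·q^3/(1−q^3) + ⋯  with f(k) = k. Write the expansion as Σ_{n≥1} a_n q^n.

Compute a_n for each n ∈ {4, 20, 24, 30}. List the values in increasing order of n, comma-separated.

7, 42, 60, 72

n=4: 4·1 2·2 1·4  f→[4+2+1]=7
d|20:{20,10,5,4,2,1}  Σf=20+10+5+4+2+1=42
d|24:{24,12,8,6,4,3,2,1}  Σf=24+12+8+6+4+3+2+1=60
[q^30] f(1)=1,f(2)=2,f(3)=3,f(5)=5,f(6)=6,f(10)=10,f(15)=15,f(30)=30 ⇒ 72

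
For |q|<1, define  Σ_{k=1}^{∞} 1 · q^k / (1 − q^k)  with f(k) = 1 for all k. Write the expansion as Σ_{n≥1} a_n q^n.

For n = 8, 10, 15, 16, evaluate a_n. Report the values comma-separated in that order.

q^8  k|8↦f(k): 1:1 2:1 4:1 8:1  a_8=4
[q^10] f(10)=1,f(5)=1,f(2)=1,f(1)=1 ⇒ 4
[q^15] f(1)=1,f(3)=1,f(5)=1,f(15)=1 ⇒ 4
d|16:{16,8,4,2,1}  Σf=1+1+1+1+1=5

4, 4, 4, 5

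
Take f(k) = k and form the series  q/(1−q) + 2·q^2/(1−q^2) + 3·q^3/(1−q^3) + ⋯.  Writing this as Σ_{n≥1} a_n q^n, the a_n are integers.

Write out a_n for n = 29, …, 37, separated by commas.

d|29:{29,1}  Σf=29+1=30
q^30  k|30↦f(k): 30:30 15:15 10:10 6:6 5:5 3:3 2:2 1:1  a_30=72
d|31:{1,31}  Σf=1+31=32
q^32  k|32↦f(k): 32:32 16:16 8:8 4:4 2:2 1:1  a_32=63
d|33:{1,3,11,33}  Σf=1+3+11+33=48
q^34  k|34↦f(k): 1:1 2:2 17:17 34:34  a_34=54
q^35  k|35↦f(k): 1:1 5:5 7:7 35:35  a_35=48
q^36  k|36↦f(k): 36:36 18:18 12:12 9:9 6:6 4:4 3:3 2:2 1:1  a_36=91
[q^37] f(1)=1,f(37)=37 ⇒ 38

30, 72, 32, 63, 48, 54, 48, 91, 38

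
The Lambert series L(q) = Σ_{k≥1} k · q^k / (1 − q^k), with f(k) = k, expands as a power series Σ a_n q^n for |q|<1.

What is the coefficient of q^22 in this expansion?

a_22 = 36

n=22: 1·22 2·11 11·2 22·1  f→[1+2+11+22]=36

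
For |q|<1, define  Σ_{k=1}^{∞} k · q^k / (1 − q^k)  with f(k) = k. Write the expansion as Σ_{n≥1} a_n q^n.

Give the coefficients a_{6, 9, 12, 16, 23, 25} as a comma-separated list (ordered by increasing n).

12, 13, 28, 31, 24, 31

d|6:{6,3,2,1}  Σf=6+3+2+1=12
n=9: 1·9 3·3 9·1  f→[1+3+9]=13
q^12  k|12↦f(k): 1:1 2:2 3:3 4:4 6:6 12:12  a_12=28
[q^16] f(1)=1,f(2)=2,f(4)=4,f(8)=8,f(16)=16 ⇒ 31
q^23  k|23↦f(k): 23:23 1:1  a_23=24
q^25  k|25↦f(k): 1:1 5:5 25:25  a_25=31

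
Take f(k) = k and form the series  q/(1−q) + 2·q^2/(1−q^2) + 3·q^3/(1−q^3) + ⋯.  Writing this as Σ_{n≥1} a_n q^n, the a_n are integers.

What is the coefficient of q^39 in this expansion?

a_39 = 56

d|39:{1,3,13,39}  Σf=1+3+13+39=56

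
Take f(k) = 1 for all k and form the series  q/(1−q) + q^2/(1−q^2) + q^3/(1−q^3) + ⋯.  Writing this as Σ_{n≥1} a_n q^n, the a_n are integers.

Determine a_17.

d|17:{1,17}  Σf=1+1=2

a_17 = 2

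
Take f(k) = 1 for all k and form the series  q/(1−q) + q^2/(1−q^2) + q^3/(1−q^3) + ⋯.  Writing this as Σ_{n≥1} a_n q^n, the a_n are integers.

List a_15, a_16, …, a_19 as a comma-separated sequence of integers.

4, 5, 2, 6, 2

q^15  k|15↦f(k): 1:1 3:1 5:1 15:1  a_15=4
q^16  k|16↦f(k): 1:1 2:1 4:1 8:1 16:1  a_16=5
q^17  k|17↦f(k): 17:1 1:1  a_17=2
n=18: 1·18 2·9 3·6 6·3 9·2 18·1  f→[1+1+1+1+1+1]=6
n=19: 1·19 19·1  f→[1+1]=2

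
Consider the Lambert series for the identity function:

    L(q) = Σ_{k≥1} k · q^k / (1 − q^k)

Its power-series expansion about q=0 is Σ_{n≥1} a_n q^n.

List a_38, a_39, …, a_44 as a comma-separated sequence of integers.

60, 56, 90, 42, 96, 44, 84

q^38  k|38↦f(k): 1:1 2:2 19:19 38:38  a_38=60
[q^39] f(39)=39,f(13)=13,f(3)=3,f(1)=1 ⇒ 56
d|40:{1,2,4,5,8,10,20,40}  Σf=1+2+4+5+8+10+20+40=90
d|41:{1,41}  Σf=1+41=42
q^42  k|42↦f(k): 42:42 21:21 14:14 7:7 6:6 3:3 2:2 1:1  a_42=96
d|43:{43,1}  Σf=43+1=44
n=44: 44·1 22·2 11·4 4·11 2·22 1·44  f→[44+22+11+4+2+1]=84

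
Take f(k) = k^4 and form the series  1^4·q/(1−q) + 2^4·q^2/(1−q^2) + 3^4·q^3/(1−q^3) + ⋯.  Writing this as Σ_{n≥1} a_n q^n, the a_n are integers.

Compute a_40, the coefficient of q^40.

d|40:{1,2,4,5,8,10,20,40}  Σf=1+16+256+625+4096+10000+160000+2560000=2734994

a_40 = 2734994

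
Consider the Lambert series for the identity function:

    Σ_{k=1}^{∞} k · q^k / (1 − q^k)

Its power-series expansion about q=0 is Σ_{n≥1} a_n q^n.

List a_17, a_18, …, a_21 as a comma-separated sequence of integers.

d|17:{17,1}  Σf=17+1=18
[q^18] f(18)=18,f(9)=9,f(6)=6,f(3)=3,f(2)=2,f(1)=1 ⇒ 39
d|19:{1,19}  Σf=1+19=20
q^20  k|20↦f(k): 1:1 2:2 4:4 5:5 10:10 20:20  a_20=42
d|21:{21,7,3,1}  Σf=21+7+3+1=32

18, 39, 20, 42, 32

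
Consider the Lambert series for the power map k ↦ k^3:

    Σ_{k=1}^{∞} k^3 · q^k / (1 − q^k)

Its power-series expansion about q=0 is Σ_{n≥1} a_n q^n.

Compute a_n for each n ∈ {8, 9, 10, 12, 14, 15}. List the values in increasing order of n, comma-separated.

d|8:{8,4,2,1}  Σf=512+64+8+1=585
q^9  k|9↦f(k): 9:729 3:27 1:1  a_9=757
[q^10] f(10)=1000,f(5)=125,f(2)=8,f(1)=1 ⇒ 1134
d|12:{12,6,4,3,2,1}  Σf=1728+216+64+27+8+1=2044
[q^14] f(1)=1,f(2)=8,f(7)=343,f(14)=2744 ⇒ 3096
n=15: 15·1 5·3 3·5 1·15  f→[3375+125+27+1]=3528

585, 757, 1134, 2044, 3096, 3528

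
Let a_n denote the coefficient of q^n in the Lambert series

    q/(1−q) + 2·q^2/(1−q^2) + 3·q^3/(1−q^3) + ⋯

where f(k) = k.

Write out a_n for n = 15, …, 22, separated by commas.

[q^15] f(1)=1,f(3)=3,f(5)=5,f(15)=15 ⇒ 24
[q^16] f(16)=16,f(8)=8,f(4)=4,f(2)=2,f(1)=1 ⇒ 31
[q^17] f(17)=17,f(1)=1 ⇒ 18
d|18:{1,2,3,6,9,18}  Σf=1+2+3+6+9+18=39
[q^19] f(1)=1,f(19)=19 ⇒ 20
q^20  k|20↦f(k): 20:20 10:10 5:5 4:4 2:2 1:1  a_20=42
d|21:{1,3,7,21}  Σf=1+3+7+21=32
d|22:{1,2,11,22}  Σf=1+2+11+22=36

24, 31, 18, 39, 20, 42, 32, 36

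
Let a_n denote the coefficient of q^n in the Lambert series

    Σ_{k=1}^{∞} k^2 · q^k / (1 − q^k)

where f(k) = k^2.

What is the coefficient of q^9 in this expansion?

a_9 = 91

n=9: 9·1 3·3 1·9  f→[81+9+1]=91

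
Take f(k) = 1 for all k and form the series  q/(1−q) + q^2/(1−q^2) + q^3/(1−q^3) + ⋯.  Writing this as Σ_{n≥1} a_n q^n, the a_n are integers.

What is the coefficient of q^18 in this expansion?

a_18 = 6

d|18:{1,2,3,6,9,18}  Σf=1+1+1+1+1+1=6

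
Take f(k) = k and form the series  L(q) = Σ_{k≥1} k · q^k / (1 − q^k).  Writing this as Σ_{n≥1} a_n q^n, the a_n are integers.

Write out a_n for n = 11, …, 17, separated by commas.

[q^11] f(11)=11,f(1)=1 ⇒ 12
d|12:{1,2,3,4,6,12}  Σf=1+2+3+4+6+12=28
[q^13] f(13)=13,f(1)=1 ⇒ 14
d|14:{1,2,7,14}  Σf=1+2+7+14=24
n=15: 1·15 3·5 5·3 15·1  f→[1+3+5+15]=24
n=16: 16·1 8·2 4·4 2·8 1·16  f→[16+8+4+2+1]=31
[q^17] f(17)=17,f(1)=1 ⇒ 18

12, 28, 14, 24, 24, 31, 18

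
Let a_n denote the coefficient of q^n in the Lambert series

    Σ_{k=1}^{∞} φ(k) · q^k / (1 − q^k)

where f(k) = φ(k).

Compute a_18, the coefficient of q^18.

n=18: 1·18 2·9 3·6 6·3 9·2 18·1  φ→[1+1+2+2+6+6]=18

a_18 = 18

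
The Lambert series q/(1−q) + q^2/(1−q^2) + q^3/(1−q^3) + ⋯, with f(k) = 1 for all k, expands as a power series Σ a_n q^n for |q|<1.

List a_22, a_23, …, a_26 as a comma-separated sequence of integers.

d|22:{1,2,11,22}  Σf=1+1+1+1=4
[q^23] f(23)=1,f(1)=1 ⇒ 2
n=24: 24·1 12·2 8·3 6·4 4·6 3·8 2·12 1·24  f→[1+1+1+1+1+1+1+1]=8
n=25: 1·25 5·5 25·1  f→[1+1+1]=3
[q^26] f(1)=1,f(2)=1,f(13)=1,f(26)=1 ⇒ 4

4, 2, 8, 3, 4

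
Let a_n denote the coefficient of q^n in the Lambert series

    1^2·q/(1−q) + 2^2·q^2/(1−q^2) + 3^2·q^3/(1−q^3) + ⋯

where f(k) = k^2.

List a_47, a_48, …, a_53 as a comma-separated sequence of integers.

[q^47] f(47)=2209,f(1)=1 ⇒ 2210
q^48  k|48↦f(k): 1:1 2:4 3:9 4:16 6:36 8:64 12:144 16:256 24:576 48:2304  a_48=3410
d|49:{1,7,49}  Σf=1+49+2401=2451
q^50  k|50↦f(k): 50:2500 25:625 10:100 5:25 2:4 1:1  a_50=3255
q^51  k|51↦f(k): 51:2601 17:289 3:9 1:1  a_51=2900
q^52  k|52↦f(k): 52:2704 26:676 13:169 4:16 2:4 1:1  a_52=3570
q^53  k|53↦f(k): 1:1 53:2809  a_53=2810

2210, 3410, 2451, 3255, 2900, 3570, 2810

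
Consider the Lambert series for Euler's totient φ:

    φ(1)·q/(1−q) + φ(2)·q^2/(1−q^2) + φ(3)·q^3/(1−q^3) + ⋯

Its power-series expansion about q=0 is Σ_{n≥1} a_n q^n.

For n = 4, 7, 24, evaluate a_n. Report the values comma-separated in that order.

q^4  k|4↦φ(k): 1:1 2:1 4:2  a_4=4
n=7: 7·1 1·7  φ→[6+1]=7
n=24: 24·1 12·2 8·3 6·4 4·6 3·8 2·12 1·24  φ→[8+4+4+2+2+2+1+1]=24

4, 7, 24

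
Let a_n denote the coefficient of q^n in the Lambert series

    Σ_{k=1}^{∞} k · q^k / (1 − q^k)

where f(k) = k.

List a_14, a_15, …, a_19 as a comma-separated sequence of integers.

24, 24, 31, 18, 39, 20

[q^14] f(14)=14,f(7)=7,f(2)=2,f(1)=1 ⇒ 24
[q^15] f(1)=1,f(3)=3,f(5)=5,f(15)=15 ⇒ 24
[q^16] f(16)=16,f(8)=8,f(4)=4,f(2)=2,f(1)=1 ⇒ 31
n=17: 1·17 17·1  f→[1+17]=18
[q^18] f(18)=18,f(9)=9,f(6)=6,f(3)=3,f(2)=2,f(1)=1 ⇒ 39
n=19: 19·1 1·19  f→[19+1]=20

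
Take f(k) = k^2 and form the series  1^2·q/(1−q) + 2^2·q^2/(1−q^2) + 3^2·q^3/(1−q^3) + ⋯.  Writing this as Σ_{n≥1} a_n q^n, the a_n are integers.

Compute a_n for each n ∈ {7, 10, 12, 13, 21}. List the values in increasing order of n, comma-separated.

[q^7] f(1)=1,f(7)=49 ⇒ 50
n=10: 1·10 2·5 5·2 10·1  f→[1+4+25+100]=130
[q^12] f(12)=144,f(6)=36,f(4)=16,f(3)=9,f(2)=4,f(1)=1 ⇒ 210
q^13  k|13↦f(k): 1:1 13:169  a_13=170
d|21:{21,7,3,1}  Σf=441+49+9+1=500

50, 130, 210, 170, 500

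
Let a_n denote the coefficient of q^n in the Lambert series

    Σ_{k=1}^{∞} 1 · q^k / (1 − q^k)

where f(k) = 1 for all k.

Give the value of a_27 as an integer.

d|27:{27,9,3,1}  Σf=1+1+1+1=4

a_27 = 4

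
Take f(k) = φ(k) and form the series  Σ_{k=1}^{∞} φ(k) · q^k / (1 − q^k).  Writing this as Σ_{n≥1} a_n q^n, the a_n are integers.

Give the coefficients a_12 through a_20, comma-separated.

q^12  k|12↦φ(k): 1:1 2:1 3:2 4:2 6:2 12:4  a_12=12
n=13: 1·13 13·1  φ→[1+12]=13
d|14:{1,2,7,14}  Σφ=1+1+6+6=14
[q^15] φ(1)=1,φ(3)=2,φ(5)=4,φ(15)=8 ⇒ 15
n=16: 1·16 2·8 4·4 8·2 16·1  φ→[1+1+2+4+8]=16
q^17  k|17↦φ(k): 17:16 1:1  a_17=17
q^18  k|18↦φ(k): 18:6 9:6 6:2 3:2 2:1 1:1  a_18=18
q^19  k|19↦φ(k): 19:18 1:1  a_19=19
q^20  k|20↦φ(k): 20:8 10:4 5:4 4:2 2:1 1:1  a_20=20

12, 13, 14, 15, 16, 17, 18, 19, 20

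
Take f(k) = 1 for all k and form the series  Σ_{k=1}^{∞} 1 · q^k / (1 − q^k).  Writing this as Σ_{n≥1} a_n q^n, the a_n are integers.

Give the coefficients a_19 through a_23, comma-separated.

2, 6, 4, 4, 2

[q^19] f(1)=1,f(19)=1 ⇒ 2
q^20  k|20↦f(k): 1:1 2:1 4:1 5:1 10:1 20:1  a_20=6
n=21: 21·1 7·3 3·7 1·21  f→[1+1+1+1]=4
d|22:{22,11,2,1}  Σf=1+1+1+1=4
q^23  k|23↦f(k): 23:1 1:1  a_23=2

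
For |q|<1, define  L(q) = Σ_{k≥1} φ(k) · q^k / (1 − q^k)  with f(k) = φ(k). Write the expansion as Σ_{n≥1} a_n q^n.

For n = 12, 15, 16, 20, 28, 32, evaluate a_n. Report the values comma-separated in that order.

n=12: 1·12 2·6 3·4 4·3 6·2 12·1  φ→[1+1+2+2+2+4]=12
q^15  k|15↦φ(k): 15:8 5:4 3:2 1:1  a_15=15
d|16:{1,2,4,8,16}  Σφ=1+1+2+4+8=16
q^20  k|20↦φ(k): 20:8 10:4 5:4 4:2 2:1 1:1  a_20=20
[q^28] φ(1)=1,φ(2)=1,φ(4)=2,φ(7)=6,φ(14)=6,φ(28)=12 ⇒ 28
d|32:{32,16,8,4,2,1}  Σφ=16+8+4+2+1+1=32

12, 15, 16, 20, 28, 32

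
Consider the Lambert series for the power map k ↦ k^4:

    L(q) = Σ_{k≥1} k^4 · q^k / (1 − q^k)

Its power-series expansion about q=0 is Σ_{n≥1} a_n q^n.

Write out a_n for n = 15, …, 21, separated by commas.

51332, 69905, 83522, 112931, 130322, 170898, 196964

n=15: 15·1 5·3 3·5 1·15  f→[50625+625+81+1]=51332
[q^16] f(1)=1,f(2)=16,f(4)=256,f(8)=4096,f(16)=65536 ⇒ 69905
[q^17] f(1)=1,f(17)=83521 ⇒ 83522
n=18: 18·1 9·2 6·3 3·6 2·9 1·18  f→[104976+6561+1296+81+16+1]=112931
[q^19] f(1)=1,f(19)=130321 ⇒ 130322
q^20  k|20↦f(k): 20:160000 10:10000 5:625 4:256 2:16 1:1  a_20=170898
q^21  k|21↦f(k): 21:194481 7:2401 3:81 1:1  a_21=196964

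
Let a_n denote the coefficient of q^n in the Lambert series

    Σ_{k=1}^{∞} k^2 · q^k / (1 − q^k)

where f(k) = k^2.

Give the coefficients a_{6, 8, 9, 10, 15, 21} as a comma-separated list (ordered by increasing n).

50, 85, 91, 130, 260, 500

d|6:{1,2,3,6}  Σf=1+4+9+36=50
q^8  k|8↦f(k): 1:1 2:4 4:16 8:64  a_8=85
q^9  k|9↦f(k): 9:81 3:9 1:1  a_9=91
q^10  k|10↦f(k): 10:100 5:25 2:4 1:1  a_10=130
q^15  k|15↦f(k): 15:225 5:25 3:9 1:1  a_15=260
q^21  k|21↦f(k): 21:441 7:49 3:9 1:1  a_21=500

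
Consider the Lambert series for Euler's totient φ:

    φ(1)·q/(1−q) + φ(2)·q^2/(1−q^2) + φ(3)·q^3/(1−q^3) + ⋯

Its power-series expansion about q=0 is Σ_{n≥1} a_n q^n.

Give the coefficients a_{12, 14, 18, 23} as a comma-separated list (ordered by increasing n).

n=12: 12·1 6·2 4·3 3·4 2·6 1·12  φ→[4+2+2+2+1+1]=12
d|14:{1,2,7,14}  Σφ=1+1+6+6=14
d|18:{1,2,3,6,9,18}  Σφ=1+1+2+2+6+6=18
[q^23] φ(1)=1,φ(23)=22 ⇒ 23

12, 14, 18, 23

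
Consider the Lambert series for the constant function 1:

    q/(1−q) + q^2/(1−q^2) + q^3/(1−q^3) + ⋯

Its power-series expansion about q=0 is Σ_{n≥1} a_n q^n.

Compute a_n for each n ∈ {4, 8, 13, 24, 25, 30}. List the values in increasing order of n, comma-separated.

3, 4, 2, 8, 3, 8

[q^4] f(4)=1,f(2)=1,f(1)=1 ⇒ 3
d|8:{8,4,2,1}  Σf=1+1+1+1=4
d|13:{13,1}  Σf=1+1=2
n=24: 1·24 2·12 3·8 4·6 6·4 8·3 12·2 24·1  f→[1+1+1+1+1+1+1+1]=8
n=25: 1·25 5·5 25·1  f→[1+1+1]=3
n=30: 1·30 2·15 3·10 5·6 6·5 10·3 15·2 30·1  f→[1+1+1+1+1+1+1+1]=8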